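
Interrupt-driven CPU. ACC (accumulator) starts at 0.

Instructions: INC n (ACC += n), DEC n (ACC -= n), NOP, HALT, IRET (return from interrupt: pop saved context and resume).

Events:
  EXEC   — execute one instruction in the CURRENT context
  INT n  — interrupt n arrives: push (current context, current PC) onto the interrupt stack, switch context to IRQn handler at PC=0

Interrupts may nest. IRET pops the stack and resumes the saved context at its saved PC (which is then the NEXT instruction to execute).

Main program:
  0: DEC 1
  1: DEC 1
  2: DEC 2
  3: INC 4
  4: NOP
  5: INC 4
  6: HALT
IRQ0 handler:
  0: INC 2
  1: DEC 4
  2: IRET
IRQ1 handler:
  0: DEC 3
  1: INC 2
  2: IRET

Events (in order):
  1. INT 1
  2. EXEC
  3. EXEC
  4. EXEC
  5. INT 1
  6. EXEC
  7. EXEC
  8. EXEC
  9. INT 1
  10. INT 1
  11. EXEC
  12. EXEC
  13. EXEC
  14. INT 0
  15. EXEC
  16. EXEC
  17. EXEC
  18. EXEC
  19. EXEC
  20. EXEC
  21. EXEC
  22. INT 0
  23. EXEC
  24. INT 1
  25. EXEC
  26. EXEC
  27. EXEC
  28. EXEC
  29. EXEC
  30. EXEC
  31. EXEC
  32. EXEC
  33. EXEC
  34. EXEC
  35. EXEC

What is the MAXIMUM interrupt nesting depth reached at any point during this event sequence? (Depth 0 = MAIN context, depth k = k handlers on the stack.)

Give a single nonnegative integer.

Answer: 2

Derivation:
Event 1 (INT 1): INT 1 arrives: push (MAIN, PC=0), enter IRQ1 at PC=0 (depth now 1) [depth=1]
Event 2 (EXEC): [IRQ1] PC=0: DEC 3 -> ACC=-3 [depth=1]
Event 3 (EXEC): [IRQ1] PC=1: INC 2 -> ACC=-1 [depth=1]
Event 4 (EXEC): [IRQ1] PC=2: IRET -> resume MAIN at PC=0 (depth now 0) [depth=0]
Event 5 (INT 1): INT 1 arrives: push (MAIN, PC=0), enter IRQ1 at PC=0 (depth now 1) [depth=1]
Event 6 (EXEC): [IRQ1] PC=0: DEC 3 -> ACC=-4 [depth=1]
Event 7 (EXEC): [IRQ1] PC=1: INC 2 -> ACC=-2 [depth=1]
Event 8 (EXEC): [IRQ1] PC=2: IRET -> resume MAIN at PC=0 (depth now 0) [depth=0]
Event 9 (INT 1): INT 1 arrives: push (MAIN, PC=0), enter IRQ1 at PC=0 (depth now 1) [depth=1]
Event 10 (INT 1): INT 1 arrives: push (IRQ1, PC=0), enter IRQ1 at PC=0 (depth now 2) [depth=2]
Event 11 (EXEC): [IRQ1] PC=0: DEC 3 -> ACC=-5 [depth=2]
Event 12 (EXEC): [IRQ1] PC=1: INC 2 -> ACC=-3 [depth=2]
Event 13 (EXEC): [IRQ1] PC=2: IRET -> resume IRQ1 at PC=0 (depth now 1) [depth=1]
Event 14 (INT 0): INT 0 arrives: push (IRQ1, PC=0), enter IRQ0 at PC=0 (depth now 2) [depth=2]
Event 15 (EXEC): [IRQ0] PC=0: INC 2 -> ACC=-1 [depth=2]
Event 16 (EXEC): [IRQ0] PC=1: DEC 4 -> ACC=-5 [depth=2]
Event 17 (EXEC): [IRQ0] PC=2: IRET -> resume IRQ1 at PC=0 (depth now 1) [depth=1]
Event 18 (EXEC): [IRQ1] PC=0: DEC 3 -> ACC=-8 [depth=1]
Event 19 (EXEC): [IRQ1] PC=1: INC 2 -> ACC=-6 [depth=1]
Event 20 (EXEC): [IRQ1] PC=2: IRET -> resume MAIN at PC=0 (depth now 0) [depth=0]
Event 21 (EXEC): [MAIN] PC=0: DEC 1 -> ACC=-7 [depth=0]
Event 22 (INT 0): INT 0 arrives: push (MAIN, PC=1), enter IRQ0 at PC=0 (depth now 1) [depth=1]
Event 23 (EXEC): [IRQ0] PC=0: INC 2 -> ACC=-5 [depth=1]
Event 24 (INT 1): INT 1 arrives: push (IRQ0, PC=1), enter IRQ1 at PC=0 (depth now 2) [depth=2]
Event 25 (EXEC): [IRQ1] PC=0: DEC 3 -> ACC=-8 [depth=2]
Event 26 (EXEC): [IRQ1] PC=1: INC 2 -> ACC=-6 [depth=2]
Event 27 (EXEC): [IRQ1] PC=2: IRET -> resume IRQ0 at PC=1 (depth now 1) [depth=1]
Event 28 (EXEC): [IRQ0] PC=1: DEC 4 -> ACC=-10 [depth=1]
Event 29 (EXEC): [IRQ0] PC=2: IRET -> resume MAIN at PC=1 (depth now 0) [depth=0]
Event 30 (EXEC): [MAIN] PC=1: DEC 1 -> ACC=-11 [depth=0]
Event 31 (EXEC): [MAIN] PC=2: DEC 2 -> ACC=-13 [depth=0]
Event 32 (EXEC): [MAIN] PC=3: INC 4 -> ACC=-9 [depth=0]
Event 33 (EXEC): [MAIN] PC=4: NOP [depth=0]
Event 34 (EXEC): [MAIN] PC=5: INC 4 -> ACC=-5 [depth=0]
Event 35 (EXEC): [MAIN] PC=6: HALT [depth=0]
Max depth observed: 2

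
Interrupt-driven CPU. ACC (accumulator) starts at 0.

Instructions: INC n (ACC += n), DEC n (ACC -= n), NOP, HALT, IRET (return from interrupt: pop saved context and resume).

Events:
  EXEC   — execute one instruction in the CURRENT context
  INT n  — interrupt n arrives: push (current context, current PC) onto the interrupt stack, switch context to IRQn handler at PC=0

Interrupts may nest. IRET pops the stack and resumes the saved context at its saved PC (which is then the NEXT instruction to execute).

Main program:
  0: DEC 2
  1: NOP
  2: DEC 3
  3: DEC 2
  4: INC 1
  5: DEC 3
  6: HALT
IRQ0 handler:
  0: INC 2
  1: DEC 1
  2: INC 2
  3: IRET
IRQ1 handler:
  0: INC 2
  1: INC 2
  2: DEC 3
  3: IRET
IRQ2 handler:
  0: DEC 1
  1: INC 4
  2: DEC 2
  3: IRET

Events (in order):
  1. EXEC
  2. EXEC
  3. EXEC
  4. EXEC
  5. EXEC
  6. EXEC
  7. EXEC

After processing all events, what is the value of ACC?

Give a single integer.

Event 1 (EXEC): [MAIN] PC=0: DEC 2 -> ACC=-2
Event 2 (EXEC): [MAIN] PC=1: NOP
Event 3 (EXEC): [MAIN] PC=2: DEC 3 -> ACC=-5
Event 4 (EXEC): [MAIN] PC=3: DEC 2 -> ACC=-7
Event 5 (EXEC): [MAIN] PC=4: INC 1 -> ACC=-6
Event 6 (EXEC): [MAIN] PC=5: DEC 3 -> ACC=-9
Event 7 (EXEC): [MAIN] PC=6: HALT

Answer: -9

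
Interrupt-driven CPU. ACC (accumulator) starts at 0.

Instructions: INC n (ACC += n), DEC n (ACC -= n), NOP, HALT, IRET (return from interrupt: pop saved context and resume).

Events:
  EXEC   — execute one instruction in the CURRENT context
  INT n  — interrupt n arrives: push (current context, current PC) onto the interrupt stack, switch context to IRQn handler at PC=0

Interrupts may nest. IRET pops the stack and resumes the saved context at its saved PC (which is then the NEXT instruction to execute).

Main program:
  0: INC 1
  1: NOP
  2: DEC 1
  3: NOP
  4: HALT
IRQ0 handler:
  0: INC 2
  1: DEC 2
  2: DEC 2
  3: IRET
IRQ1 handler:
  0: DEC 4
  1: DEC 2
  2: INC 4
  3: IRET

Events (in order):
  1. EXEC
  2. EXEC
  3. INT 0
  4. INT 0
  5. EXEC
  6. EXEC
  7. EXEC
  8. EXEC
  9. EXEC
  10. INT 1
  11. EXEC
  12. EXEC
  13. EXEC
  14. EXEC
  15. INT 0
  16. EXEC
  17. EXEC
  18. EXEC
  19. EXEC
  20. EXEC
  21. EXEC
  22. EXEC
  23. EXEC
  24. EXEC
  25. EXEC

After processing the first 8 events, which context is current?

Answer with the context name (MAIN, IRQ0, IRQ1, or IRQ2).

Event 1 (EXEC): [MAIN] PC=0: INC 1 -> ACC=1
Event 2 (EXEC): [MAIN] PC=1: NOP
Event 3 (INT 0): INT 0 arrives: push (MAIN, PC=2), enter IRQ0 at PC=0 (depth now 1)
Event 4 (INT 0): INT 0 arrives: push (IRQ0, PC=0), enter IRQ0 at PC=0 (depth now 2)
Event 5 (EXEC): [IRQ0] PC=0: INC 2 -> ACC=3
Event 6 (EXEC): [IRQ0] PC=1: DEC 2 -> ACC=1
Event 7 (EXEC): [IRQ0] PC=2: DEC 2 -> ACC=-1
Event 8 (EXEC): [IRQ0] PC=3: IRET -> resume IRQ0 at PC=0 (depth now 1)

Answer: IRQ0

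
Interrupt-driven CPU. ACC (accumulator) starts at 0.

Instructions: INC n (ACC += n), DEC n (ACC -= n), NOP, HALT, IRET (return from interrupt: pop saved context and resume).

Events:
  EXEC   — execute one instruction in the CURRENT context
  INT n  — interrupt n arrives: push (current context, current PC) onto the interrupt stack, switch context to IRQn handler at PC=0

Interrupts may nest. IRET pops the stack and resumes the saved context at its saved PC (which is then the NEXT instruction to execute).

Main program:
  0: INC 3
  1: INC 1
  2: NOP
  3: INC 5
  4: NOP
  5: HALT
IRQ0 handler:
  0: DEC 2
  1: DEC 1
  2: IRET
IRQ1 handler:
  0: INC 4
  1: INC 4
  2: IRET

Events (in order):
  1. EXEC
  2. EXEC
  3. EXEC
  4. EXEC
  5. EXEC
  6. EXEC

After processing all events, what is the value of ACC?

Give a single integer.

Event 1 (EXEC): [MAIN] PC=0: INC 3 -> ACC=3
Event 2 (EXEC): [MAIN] PC=1: INC 1 -> ACC=4
Event 3 (EXEC): [MAIN] PC=2: NOP
Event 4 (EXEC): [MAIN] PC=3: INC 5 -> ACC=9
Event 5 (EXEC): [MAIN] PC=4: NOP
Event 6 (EXEC): [MAIN] PC=5: HALT

Answer: 9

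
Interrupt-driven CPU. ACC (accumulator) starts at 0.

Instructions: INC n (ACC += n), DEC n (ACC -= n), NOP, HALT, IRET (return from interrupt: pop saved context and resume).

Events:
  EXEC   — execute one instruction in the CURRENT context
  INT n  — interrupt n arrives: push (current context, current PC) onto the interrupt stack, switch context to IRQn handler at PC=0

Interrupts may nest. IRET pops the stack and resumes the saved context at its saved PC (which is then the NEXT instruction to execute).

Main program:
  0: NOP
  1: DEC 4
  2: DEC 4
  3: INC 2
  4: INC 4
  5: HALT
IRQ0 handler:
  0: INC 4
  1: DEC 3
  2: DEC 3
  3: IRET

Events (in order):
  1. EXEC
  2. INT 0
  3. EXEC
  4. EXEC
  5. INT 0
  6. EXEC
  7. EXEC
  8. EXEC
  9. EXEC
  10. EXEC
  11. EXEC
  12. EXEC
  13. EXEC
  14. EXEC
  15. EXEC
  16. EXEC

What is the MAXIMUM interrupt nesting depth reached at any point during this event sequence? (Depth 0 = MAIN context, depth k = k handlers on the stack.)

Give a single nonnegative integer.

Event 1 (EXEC): [MAIN] PC=0: NOP [depth=0]
Event 2 (INT 0): INT 0 arrives: push (MAIN, PC=1), enter IRQ0 at PC=0 (depth now 1) [depth=1]
Event 3 (EXEC): [IRQ0] PC=0: INC 4 -> ACC=4 [depth=1]
Event 4 (EXEC): [IRQ0] PC=1: DEC 3 -> ACC=1 [depth=1]
Event 5 (INT 0): INT 0 arrives: push (IRQ0, PC=2), enter IRQ0 at PC=0 (depth now 2) [depth=2]
Event 6 (EXEC): [IRQ0] PC=0: INC 4 -> ACC=5 [depth=2]
Event 7 (EXEC): [IRQ0] PC=1: DEC 3 -> ACC=2 [depth=2]
Event 8 (EXEC): [IRQ0] PC=2: DEC 3 -> ACC=-1 [depth=2]
Event 9 (EXEC): [IRQ0] PC=3: IRET -> resume IRQ0 at PC=2 (depth now 1) [depth=1]
Event 10 (EXEC): [IRQ0] PC=2: DEC 3 -> ACC=-4 [depth=1]
Event 11 (EXEC): [IRQ0] PC=3: IRET -> resume MAIN at PC=1 (depth now 0) [depth=0]
Event 12 (EXEC): [MAIN] PC=1: DEC 4 -> ACC=-8 [depth=0]
Event 13 (EXEC): [MAIN] PC=2: DEC 4 -> ACC=-12 [depth=0]
Event 14 (EXEC): [MAIN] PC=3: INC 2 -> ACC=-10 [depth=0]
Event 15 (EXEC): [MAIN] PC=4: INC 4 -> ACC=-6 [depth=0]
Event 16 (EXEC): [MAIN] PC=5: HALT [depth=0]
Max depth observed: 2

Answer: 2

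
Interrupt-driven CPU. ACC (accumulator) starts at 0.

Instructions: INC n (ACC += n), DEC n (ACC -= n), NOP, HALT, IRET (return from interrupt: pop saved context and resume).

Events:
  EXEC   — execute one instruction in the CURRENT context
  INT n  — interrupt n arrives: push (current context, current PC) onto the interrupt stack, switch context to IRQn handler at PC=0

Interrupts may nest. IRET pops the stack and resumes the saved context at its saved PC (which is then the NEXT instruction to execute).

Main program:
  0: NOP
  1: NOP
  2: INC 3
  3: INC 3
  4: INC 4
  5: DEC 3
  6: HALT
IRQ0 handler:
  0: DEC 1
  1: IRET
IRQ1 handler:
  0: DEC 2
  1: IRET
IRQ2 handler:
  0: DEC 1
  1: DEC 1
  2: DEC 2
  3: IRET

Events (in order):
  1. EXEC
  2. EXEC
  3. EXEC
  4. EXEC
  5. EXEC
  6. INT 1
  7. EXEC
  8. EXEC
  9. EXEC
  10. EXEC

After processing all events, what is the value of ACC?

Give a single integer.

Event 1 (EXEC): [MAIN] PC=0: NOP
Event 2 (EXEC): [MAIN] PC=1: NOP
Event 3 (EXEC): [MAIN] PC=2: INC 3 -> ACC=3
Event 4 (EXEC): [MAIN] PC=3: INC 3 -> ACC=6
Event 5 (EXEC): [MAIN] PC=4: INC 4 -> ACC=10
Event 6 (INT 1): INT 1 arrives: push (MAIN, PC=5), enter IRQ1 at PC=0 (depth now 1)
Event 7 (EXEC): [IRQ1] PC=0: DEC 2 -> ACC=8
Event 8 (EXEC): [IRQ1] PC=1: IRET -> resume MAIN at PC=5 (depth now 0)
Event 9 (EXEC): [MAIN] PC=5: DEC 3 -> ACC=5
Event 10 (EXEC): [MAIN] PC=6: HALT

Answer: 5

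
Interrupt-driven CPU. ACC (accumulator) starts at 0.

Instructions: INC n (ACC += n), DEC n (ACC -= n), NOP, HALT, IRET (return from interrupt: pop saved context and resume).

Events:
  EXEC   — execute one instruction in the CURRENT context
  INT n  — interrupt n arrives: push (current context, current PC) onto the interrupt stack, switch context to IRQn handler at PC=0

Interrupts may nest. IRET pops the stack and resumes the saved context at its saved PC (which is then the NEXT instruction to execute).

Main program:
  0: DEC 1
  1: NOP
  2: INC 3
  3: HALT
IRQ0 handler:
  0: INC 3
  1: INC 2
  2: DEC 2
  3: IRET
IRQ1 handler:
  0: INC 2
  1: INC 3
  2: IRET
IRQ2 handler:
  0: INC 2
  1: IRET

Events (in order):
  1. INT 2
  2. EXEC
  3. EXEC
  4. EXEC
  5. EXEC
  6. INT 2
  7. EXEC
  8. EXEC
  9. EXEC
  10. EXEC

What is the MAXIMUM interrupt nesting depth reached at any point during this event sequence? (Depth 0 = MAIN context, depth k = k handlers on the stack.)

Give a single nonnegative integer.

Answer: 1

Derivation:
Event 1 (INT 2): INT 2 arrives: push (MAIN, PC=0), enter IRQ2 at PC=0 (depth now 1) [depth=1]
Event 2 (EXEC): [IRQ2] PC=0: INC 2 -> ACC=2 [depth=1]
Event 3 (EXEC): [IRQ2] PC=1: IRET -> resume MAIN at PC=0 (depth now 0) [depth=0]
Event 4 (EXEC): [MAIN] PC=0: DEC 1 -> ACC=1 [depth=0]
Event 5 (EXEC): [MAIN] PC=1: NOP [depth=0]
Event 6 (INT 2): INT 2 arrives: push (MAIN, PC=2), enter IRQ2 at PC=0 (depth now 1) [depth=1]
Event 7 (EXEC): [IRQ2] PC=0: INC 2 -> ACC=3 [depth=1]
Event 8 (EXEC): [IRQ2] PC=1: IRET -> resume MAIN at PC=2 (depth now 0) [depth=0]
Event 9 (EXEC): [MAIN] PC=2: INC 3 -> ACC=6 [depth=0]
Event 10 (EXEC): [MAIN] PC=3: HALT [depth=0]
Max depth observed: 1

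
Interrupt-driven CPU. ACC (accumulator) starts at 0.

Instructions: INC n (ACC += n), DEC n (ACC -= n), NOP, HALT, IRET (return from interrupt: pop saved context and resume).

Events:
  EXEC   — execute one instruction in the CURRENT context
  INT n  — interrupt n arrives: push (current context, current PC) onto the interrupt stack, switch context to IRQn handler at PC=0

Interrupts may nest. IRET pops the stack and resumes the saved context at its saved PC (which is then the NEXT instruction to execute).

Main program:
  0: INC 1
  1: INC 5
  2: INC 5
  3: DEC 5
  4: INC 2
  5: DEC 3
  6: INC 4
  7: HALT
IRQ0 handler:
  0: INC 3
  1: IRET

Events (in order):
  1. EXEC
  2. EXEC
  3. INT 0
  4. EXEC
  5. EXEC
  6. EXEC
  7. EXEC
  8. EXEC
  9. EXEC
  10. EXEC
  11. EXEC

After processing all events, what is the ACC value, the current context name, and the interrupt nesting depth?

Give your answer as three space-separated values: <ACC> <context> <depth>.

Answer: 12 MAIN 0

Derivation:
Event 1 (EXEC): [MAIN] PC=0: INC 1 -> ACC=1
Event 2 (EXEC): [MAIN] PC=1: INC 5 -> ACC=6
Event 3 (INT 0): INT 0 arrives: push (MAIN, PC=2), enter IRQ0 at PC=0 (depth now 1)
Event 4 (EXEC): [IRQ0] PC=0: INC 3 -> ACC=9
Event 5 (EXEC): [IRQ0] PC=1: IRET -> resume MAIN at PC=2 (depth now 0)
Event 6 (EXEC): [MAIN] PC=2: INC 5 -> ACC=14
Event 7 (EXEC): [MAIN] PC=3: DEC 5 -> ACC=9
Event 8 (EXEC): [MAIN] PC=4: INC 2 -> ACC=11
Event 9 (EXEC): [MAIN] PC=5: DEC 3 -> ACC=8
Event 10 (EXEC): [MAIN] PC=6: INC 4 -> ACC=12
Event 11 (EXEC): [MAIN] PC=7: HALT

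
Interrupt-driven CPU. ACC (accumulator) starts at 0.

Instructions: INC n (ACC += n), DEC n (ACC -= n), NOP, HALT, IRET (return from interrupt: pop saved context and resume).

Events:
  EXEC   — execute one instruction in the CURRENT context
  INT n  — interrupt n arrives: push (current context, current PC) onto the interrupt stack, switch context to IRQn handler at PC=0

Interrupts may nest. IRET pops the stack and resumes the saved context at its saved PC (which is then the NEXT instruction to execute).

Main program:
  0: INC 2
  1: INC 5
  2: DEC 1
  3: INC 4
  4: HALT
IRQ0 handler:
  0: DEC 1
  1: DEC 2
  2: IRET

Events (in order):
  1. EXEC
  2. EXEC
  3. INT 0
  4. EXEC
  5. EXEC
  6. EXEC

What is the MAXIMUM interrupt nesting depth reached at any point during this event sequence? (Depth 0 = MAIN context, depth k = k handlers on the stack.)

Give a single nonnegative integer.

Event 1 (EXEC): [MAIN] PC=0: INC 2 -> ACC=2 [depth=0]
Event 2 (EXEC): [MAIN] PC=1: INC 5 -> ACC=7 [depth=0]
Event 3 (INT 0): INT 0 arrives: push (MAIN, PC=2), enter IRQ0 at PC=0 (depth now 1) [depth=1]
Event 4 (EXEC): [IRQ0] PC=0: DEC 1 -> ACC=6 [depth=1]
Event 5 (EXEC): [IRQ0] PC=1: DEC 2 -> ACC=4 [depth=1]
Event 6 (EXEC): [IRQ0] PC=2: IRET -> resume MAIN at PC=2 (depth now 0) [depth=0]
Max depth observed: 1

Answer: 1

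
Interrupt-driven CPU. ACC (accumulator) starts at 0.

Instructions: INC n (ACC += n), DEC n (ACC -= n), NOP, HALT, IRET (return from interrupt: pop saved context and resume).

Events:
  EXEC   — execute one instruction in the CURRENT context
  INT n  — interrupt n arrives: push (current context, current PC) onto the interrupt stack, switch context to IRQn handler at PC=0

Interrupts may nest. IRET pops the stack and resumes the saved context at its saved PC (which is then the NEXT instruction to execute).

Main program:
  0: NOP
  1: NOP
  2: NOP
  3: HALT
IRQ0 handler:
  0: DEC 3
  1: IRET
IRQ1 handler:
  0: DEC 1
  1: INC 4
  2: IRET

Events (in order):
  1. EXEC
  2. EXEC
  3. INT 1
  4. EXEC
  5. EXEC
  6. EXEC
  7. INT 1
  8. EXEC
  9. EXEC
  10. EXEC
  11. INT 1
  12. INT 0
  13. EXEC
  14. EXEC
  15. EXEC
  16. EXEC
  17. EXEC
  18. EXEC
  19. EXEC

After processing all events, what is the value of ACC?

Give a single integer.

Event 1 (EXEC): [MAIN] PC=0: NOP
Event 2 (EXEC): [MAIN] PC=1: NOP
Event 3 (INT 1): INT 1 arrives: push (MAIN, PC=2), enter IRQ1 at PC=0 (depth now 1)
Event 4 (EXEC): [IRQ1] PC=0: DEC 1 -> ACC=-1
Event 5 (EXEC): [IRQ1] PC=1: INC 4 -> ACC=3
Event 6 (EXEC): [IRQ1] PC=2: IRET -> resume MAIN at PC=2 (depth now 0)
Event 7 (INT 1): INT 1 arrives: push (MAIN, PC=2), enter IRQ1 at PC=0 (depth now 1)
Event 8 (EXEC): [IRQ1] PC=0: DEC 1 -> ACC=2
Event 9 (EXEC): [IRQ1] PC=1: INC 4 -> ACC=6
Event 10 (EXEC): [IRQ1] PC=2: IRET -> resume MAIN at PC=2 (depth now 0)
Event 11 (INT 1): INT 1 arrives: push (MAIN, PC=2), enter IRQ1 at PC=0 (depth now 1)
Event 12 (INT 0): INT 0 arrives: push (IRQ1, PC=0), enter IRQ0 at PC=0 (depth now 2)
Event 13 (EXEC): [IRQ0] PC=0: DEC 3 -> ACC=3
Event 14 (EXEC): [IRQ0] PC=1: IRET -> resume IRQ1 at PC=0 (depth now 1)
Event 15 (EXEC): [IRQ1] PC=0: DEC 1 -> ACC=2
Event 16 (EXEC): [IRQ1] PC=1: INC 4 -> ACC=6
Event 17 (EXEC): [IRQ1] PC=2: IRET -> resume MAIN at PC=2 (depth now 0)
Event 18 (EXEC): [MAIN] PC=2: NOP
Event 19 (EXEC): [MAIN] PC=3: HALT

Answer: 6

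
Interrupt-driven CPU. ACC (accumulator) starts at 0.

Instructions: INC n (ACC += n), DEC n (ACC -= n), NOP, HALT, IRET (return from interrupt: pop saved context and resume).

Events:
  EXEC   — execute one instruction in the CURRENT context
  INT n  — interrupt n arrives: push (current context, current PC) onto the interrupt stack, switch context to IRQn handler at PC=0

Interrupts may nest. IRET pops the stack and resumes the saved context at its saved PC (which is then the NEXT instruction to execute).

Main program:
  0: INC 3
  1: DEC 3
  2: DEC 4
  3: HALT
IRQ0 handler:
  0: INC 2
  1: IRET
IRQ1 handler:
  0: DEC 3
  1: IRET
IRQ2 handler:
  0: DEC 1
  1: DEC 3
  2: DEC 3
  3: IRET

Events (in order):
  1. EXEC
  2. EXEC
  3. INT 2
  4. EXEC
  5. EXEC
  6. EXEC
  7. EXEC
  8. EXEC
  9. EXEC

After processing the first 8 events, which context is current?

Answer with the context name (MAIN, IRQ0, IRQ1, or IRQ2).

Answer: MAIN

Derivation:
Event 1 (EXEC): [MAIN] PC=0: INC 3 -> ACC=3
Event 2 (EXEC): [MAIN] PC=1: DEC 3 -> ACC=0
Event 3 (INT 2): INT 2 arrives: push (MAIN, PC=2), enter IRQ2 at PC=0 (depth now 1)
Event 4 (EXEC): [IRQ2] PC=0: DEC 1 -> ACC=-1
Event 5 (EXEC): [IRQ2] PC=1: DEC 3 -> ACC=-4
Event 6 (EXEC): [IRQ2] PC=2: DEC 3 -> ACC=-7
Event 7 (EXEC): [IRQ2] PC=3: IRET -> resume MAIN at PC=2 (depth now 0)
Event 8 (EXEC): [MAIN] PC=2: DEC 4 -> ACC=-11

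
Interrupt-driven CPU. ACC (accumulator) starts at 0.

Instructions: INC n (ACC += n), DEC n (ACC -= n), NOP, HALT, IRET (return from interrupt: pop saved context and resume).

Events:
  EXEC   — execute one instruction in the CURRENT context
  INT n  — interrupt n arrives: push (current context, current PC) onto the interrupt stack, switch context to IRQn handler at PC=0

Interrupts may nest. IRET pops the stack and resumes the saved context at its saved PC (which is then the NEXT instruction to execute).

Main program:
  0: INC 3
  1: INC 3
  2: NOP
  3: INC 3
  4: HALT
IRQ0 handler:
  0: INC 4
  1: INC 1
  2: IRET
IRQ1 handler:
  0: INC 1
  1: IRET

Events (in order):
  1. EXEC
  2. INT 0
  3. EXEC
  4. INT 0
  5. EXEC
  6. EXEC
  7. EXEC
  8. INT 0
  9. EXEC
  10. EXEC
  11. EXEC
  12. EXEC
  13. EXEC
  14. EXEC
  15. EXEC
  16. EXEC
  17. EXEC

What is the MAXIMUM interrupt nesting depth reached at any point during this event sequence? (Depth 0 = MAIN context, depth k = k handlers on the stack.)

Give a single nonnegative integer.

Event 1 (EXEC): [MAIN] PC=0: INC 3 -> ACC=3 [depth=0]
Event 2 (INT 0): INT 0 arrives: push (MAIN, PC=1), enter IRQ0 at PC=0 (depth now 1) [depth=1]
Event 3 (EXEC): [IRQ0] PC=0: INC 4 -> ACC=7 [depth=1]
Event 4 (INT 0): INT 0 arrives: push (IRQ0, PC=1), enter IRQ0 at PC=0 (depth now 2) [depth=2]
Event 5 (EXEC): [IRQ0] PC=0: INC 4 -> ACC=11 [depth=2]
Event 6 (EXEC): [IRQ0] PC=1: INC 1 -> ACC=12 [depth=2]
Event 7 (EXEC): [IRQ0] PC=2: IRET -> resume IRQ0 at PC=1 (depth now 1) [depth=1]
Event 8 (INT 0): INT 0 arrives: push (IRQ0, PC=1), enter IRQ0 at PC=0 (depth now 2) [depth=2]
Event 9 (EXEC): [IRQ0] PC=0: INC 4 -> ACC=16 [depth=2]
Event 10 (EXEC): [IRQ0] PC=1: INC 1 -> ACC=17 [depth=2]
Event 11 (EXEC): [IRQ0] PC=2: IRET -> resume IRQ0 at PC=1 (depth now 1) [depth=1]
Event 12 (EXEC): [IRQ0] PC=1: INC 1 -> ACC=18 [depth=1]
Event 13 (EXEC): [IRQ0] PC=2: IRET -> resume MAIN at PC=1 (depth now 0) [depth=0]
Event 14 (EXEC): [MAIN] PC=1: INC 3 -> ACC=21 [depth=0]
Event 15 (EXEC): [MAIN] PC=2: NOP [depth=0]
Event 16 (EXEC): [MAIN] PC=3: INC 3 -> ACC=24 [depth=0]
Event 17 (EXEC): [MAIN] PC=4: HALT [depth=0]
Max depth observed: 2

Answer: 2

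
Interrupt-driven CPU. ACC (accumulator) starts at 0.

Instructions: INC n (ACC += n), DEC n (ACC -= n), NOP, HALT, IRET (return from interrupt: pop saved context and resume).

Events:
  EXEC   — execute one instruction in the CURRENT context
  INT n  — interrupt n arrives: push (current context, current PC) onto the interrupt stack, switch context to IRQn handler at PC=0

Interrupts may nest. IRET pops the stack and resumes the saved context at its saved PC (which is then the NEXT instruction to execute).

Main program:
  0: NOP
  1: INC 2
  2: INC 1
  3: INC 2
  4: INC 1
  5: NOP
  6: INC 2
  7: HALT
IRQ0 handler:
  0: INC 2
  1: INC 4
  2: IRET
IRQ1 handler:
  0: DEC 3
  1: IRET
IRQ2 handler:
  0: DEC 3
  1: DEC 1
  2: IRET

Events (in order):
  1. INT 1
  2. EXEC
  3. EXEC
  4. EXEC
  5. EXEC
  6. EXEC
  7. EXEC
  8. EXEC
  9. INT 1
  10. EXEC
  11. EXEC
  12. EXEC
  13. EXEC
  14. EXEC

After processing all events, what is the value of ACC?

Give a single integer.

Answer: 2

Derivation:
Event 1 (INT 1): INT 1 arrives: push (MAIN, PC=0), enter IRQ1 at PC=0 (depth now 1)
Event 2 (EXEC): [IRQ1] PC=0: DEC 3 -> ACC=-3
Event 3 (EXEC): [IRQ1] PC=1: IRET -> resume MAIN at PC=0 (depth now 0)
Event 4 (EXEC): [MAIN] PC=0: NOP
Event 5 (EXEC): [MAIN] PC=1: INC 2 -> ACC=-1
Event 6 (EXEC): [MAIN] PC=2: INC 1 -> ACC=0
Event 7 (EXEC): [MAIN] PC=3: INC 2 -> ACC=2
Event 8 (EXEC): [MAIN] PC=4: INC 1 -> ACC=3
Event 9 (INT 1): INT 1 arrives: push (MAIN, PC=5), enter IRQ1 at PC=0 (depth now 1)
Event 10 (EXEC): [IRQ1] PC=0: DEC 3 -> ACC=0
Event 11 (EXEC): [IRQ1] PC=1: IRET -> resume MAIN at PC=5 (depth now 0)
Event 12 (EXEC): [MAIN] PC=5: NOP
Event 13 (EXEC): [MAIN] PC=6: INC 2 -> ACC=2
Event 14 (EXEC): [MAIN] PC=7: HALT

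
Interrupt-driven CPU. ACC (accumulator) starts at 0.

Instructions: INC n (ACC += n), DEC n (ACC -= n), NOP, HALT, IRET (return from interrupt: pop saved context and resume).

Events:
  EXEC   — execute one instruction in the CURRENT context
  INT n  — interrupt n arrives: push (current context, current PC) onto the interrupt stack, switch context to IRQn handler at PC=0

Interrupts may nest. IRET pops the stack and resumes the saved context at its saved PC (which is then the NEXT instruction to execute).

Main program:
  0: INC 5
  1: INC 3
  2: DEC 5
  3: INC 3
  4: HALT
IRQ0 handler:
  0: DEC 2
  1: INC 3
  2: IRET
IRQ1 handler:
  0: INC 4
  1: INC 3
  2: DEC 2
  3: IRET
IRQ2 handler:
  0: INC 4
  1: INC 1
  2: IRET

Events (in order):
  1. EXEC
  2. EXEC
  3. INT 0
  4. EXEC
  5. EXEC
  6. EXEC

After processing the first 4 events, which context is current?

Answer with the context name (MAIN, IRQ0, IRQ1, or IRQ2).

Event 1 (EXEC): [MAIN] PC=0: INC 5 -> ACC=5
Event 2 (EXEC): [MAIN] PC=1: INC 3 -> ACC=8
Event 3 (INT 0): INT 0 arrives: push (MAIN, PC=2), enter IRQ0 at PC=0 (depth now 1)
Event 4 (EXEC): [IRQ0] PC=0: DEC 2 -> ACC=6

Answer: IRQ0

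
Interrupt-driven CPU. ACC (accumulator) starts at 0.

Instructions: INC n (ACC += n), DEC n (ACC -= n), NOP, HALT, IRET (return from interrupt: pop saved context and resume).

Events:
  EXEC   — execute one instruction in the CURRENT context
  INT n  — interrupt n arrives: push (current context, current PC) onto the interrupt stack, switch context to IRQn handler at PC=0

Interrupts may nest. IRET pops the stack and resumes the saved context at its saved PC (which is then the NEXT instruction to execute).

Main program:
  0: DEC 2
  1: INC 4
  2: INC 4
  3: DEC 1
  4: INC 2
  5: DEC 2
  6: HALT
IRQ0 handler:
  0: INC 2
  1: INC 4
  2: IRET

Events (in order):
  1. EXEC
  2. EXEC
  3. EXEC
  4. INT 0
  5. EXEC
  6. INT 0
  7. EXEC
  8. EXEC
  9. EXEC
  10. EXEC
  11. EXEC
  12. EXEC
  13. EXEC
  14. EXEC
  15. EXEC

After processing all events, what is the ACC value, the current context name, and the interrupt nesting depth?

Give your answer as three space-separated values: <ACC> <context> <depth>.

Answer: 17 MAIN 0

Derivation:
Event 1 (EXEC): [MAIN] PC=0: DEC 2 -> ACC=-2
Event 2 (EXEC): [MAIN] PC=1: INC 4 -> ACC=2
Event 3 (EXEC): [MAIN] PC=2: INC 4 -> ACC=6
Event 4 (INT 0): INT 0 arrives: push (MAIN, PC=3), enter IRQ0 at PC=0 (depth now 1)
Event 5 (EXEC): [IRQ0] PC=0: INC 2 -> ACC=8
Event 6 (INT 0): INT 0 arrives: push (IRQ0, PC=1), enter IRQ0 at PC=0 (depth now 2)
Event 7 (EXEC): [IRQ0] PC=0: INC 2 -> ACC=10
Event 8 (EXEC): [IRQ0] PC=1: INC 4 -> ACC=14
Event 9 (EXEC): [IRQ0] PC=2: IRET -> resume IRQ0 at PC=1 (depth now 1)
Event 10 (EXEC): [IRQ0] PC=1: INC 4 -> ACC=18
Event 11 (EXEC): [IRQ0] PC=2: IRET -> resume MAIN at PC=3 (depth now 0)
Event 12 (EXEC): [MAIN] PC=3: DEC 1 -> ACC=17
Event 13 (EXEC): [MAIN] PC=4: INC 2 -> ACC=19
Event 14 (EXEC): [MAIN] PC=5: DEC 2 -> ACC=17
Event 15 (EXEC): [MAIN] PC=6: HALT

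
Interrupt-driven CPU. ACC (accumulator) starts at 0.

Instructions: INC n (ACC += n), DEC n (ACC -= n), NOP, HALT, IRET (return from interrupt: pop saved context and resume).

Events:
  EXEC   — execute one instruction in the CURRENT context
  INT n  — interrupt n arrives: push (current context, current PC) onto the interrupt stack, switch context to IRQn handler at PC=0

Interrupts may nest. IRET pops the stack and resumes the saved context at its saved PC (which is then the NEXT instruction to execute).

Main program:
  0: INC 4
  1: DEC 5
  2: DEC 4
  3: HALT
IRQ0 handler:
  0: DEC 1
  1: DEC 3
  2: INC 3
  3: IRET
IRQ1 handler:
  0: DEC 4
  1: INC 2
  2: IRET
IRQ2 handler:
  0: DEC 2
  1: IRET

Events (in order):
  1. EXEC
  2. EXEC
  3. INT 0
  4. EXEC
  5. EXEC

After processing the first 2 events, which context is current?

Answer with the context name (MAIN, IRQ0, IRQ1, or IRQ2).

Event 1 (EXEC): [MAIN] PC=0: INC 4 -> ACC=4
Event 2 (EXEC): [MAIN] PC=1: DEC 5 -> ACC=-1

Answer: MAIN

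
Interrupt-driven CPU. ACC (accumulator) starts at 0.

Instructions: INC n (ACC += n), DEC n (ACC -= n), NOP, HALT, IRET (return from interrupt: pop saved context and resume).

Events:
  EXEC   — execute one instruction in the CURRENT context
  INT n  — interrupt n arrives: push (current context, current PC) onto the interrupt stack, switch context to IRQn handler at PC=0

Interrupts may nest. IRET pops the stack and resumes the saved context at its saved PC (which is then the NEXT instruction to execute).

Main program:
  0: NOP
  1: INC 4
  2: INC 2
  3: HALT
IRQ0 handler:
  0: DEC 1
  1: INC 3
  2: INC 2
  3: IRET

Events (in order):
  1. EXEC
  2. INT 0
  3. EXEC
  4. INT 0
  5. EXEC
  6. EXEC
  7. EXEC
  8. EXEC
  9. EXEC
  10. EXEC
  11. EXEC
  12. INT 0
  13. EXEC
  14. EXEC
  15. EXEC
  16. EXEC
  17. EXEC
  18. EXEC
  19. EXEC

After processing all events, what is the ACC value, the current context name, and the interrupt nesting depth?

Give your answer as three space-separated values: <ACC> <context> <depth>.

Event 1 (EXEC): [MAIN] PC=0: NOP
Event 2 (INT 0): INT 0 arrives: push (MAIN, PC=1), enter IRQ0 at PC=0 (depth now 1)
Event 3 (EXEC): [IRQ0] PC=0: DEC 1 -> ACC=-1
Event 4 (INT 0): INT 0 arrives: push (IRQ0, PC=1), enter IRQ0 at PC=0 (depth now 2)
Event 5 (EXEC): [IRQ0] PC=0: DEC 1 -> ACC=-2
Event 6 (EXEC): [IRQ0] PC=1: INC 3 -> ACC=1
Event 7 (EXEC): [IRQ0] PC=2: INC 2 -> ACC=3
Event 8 (EXEC): [IRQ0] PC=3: IRET -> resume IRQ0 at PC=1 (depth now 1)
Event 9 (EXEC): [IRQ0] PC=1: INC 3 -> ACC=6
Event 10 (EXEC): [IRQ0] PC=2: INC 2 -> ACC=8
Event 11 (EXEC): [IRQ0] PC=3: IRET -> resume MAIN at PC=1 (depth now 0)
Event 12 (INT 0): INT 0 arrives: push (MAIN, PC=1), enter IRQ0 at PC=0 (depth now 1)
Event 13 (EXEC): [IRQ0] PC=0: DEC 1 -> ACC=7
Event 14 (EXEC): [IRQ0] PC=1: INC 3 -> ACC=10
Event 15 (EXEC): [IRQ0] PC=2: INC 2 -> ACC=12
Event 16 (EXEC): [IRQ0] PC=3: IRET -> resume MAIN at PC=1 (depth now 0)
Event 17 (EXEC): [MAIN] PC=1: INC 4 -> ACC=16
Event 18 (EXEC): [MAIN] PC=2: INC 2 -> ACC=18
Event 19 (EXEC): [MAIN] PC=3: HALT

Answer: 18 MAIN 0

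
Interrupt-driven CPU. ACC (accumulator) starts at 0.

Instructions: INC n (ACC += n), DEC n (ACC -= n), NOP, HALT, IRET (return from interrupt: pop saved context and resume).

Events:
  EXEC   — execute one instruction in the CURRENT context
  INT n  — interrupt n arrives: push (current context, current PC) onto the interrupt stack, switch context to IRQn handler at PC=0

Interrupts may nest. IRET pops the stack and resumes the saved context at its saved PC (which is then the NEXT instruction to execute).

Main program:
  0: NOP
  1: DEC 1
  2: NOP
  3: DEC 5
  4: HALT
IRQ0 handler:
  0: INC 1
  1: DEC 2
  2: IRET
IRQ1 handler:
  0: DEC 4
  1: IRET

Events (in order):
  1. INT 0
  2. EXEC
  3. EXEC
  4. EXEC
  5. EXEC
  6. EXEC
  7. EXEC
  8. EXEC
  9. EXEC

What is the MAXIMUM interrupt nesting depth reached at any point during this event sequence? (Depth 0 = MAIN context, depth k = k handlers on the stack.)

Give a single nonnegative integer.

Answer: 1

Derivation:
Event 1 (INT 0): INT 0 arrives: push (MAIN, PC=0), enter IRQ0 at PC=0 (depth now 1) [depth=1]
Event 2 (EXEC): [IRQ0] PC=0: INC 1 -> ACC=1 [depth=1]
Event 3 (EXEC): [IRQ0] PC=1: DEC 2 -> ACC=-1 [depth=1]
Event 4 (EXEC): [IRQ0] PC=2: IRET -> resume MAIN at PC=0 (depth now 0) [depth=0]
Event 5 (EXEC): [MAIN] PC=0: NOP [depth=0]
Event 6 (EXEC): [MAIN] PC=1: DEC 1 -> ACC=-2 [depth=0]
Event 7 (EXEC): [MAIN] PC=2: NOP [depth=0]
Event 8 (EXEC): [MAIN] PC=3: DEC 5 -> ACC=-7 [depth=0]
Event 9 (EXEC): [MAIN] PC=4: HALT [depth=0]
Max depth observed: 1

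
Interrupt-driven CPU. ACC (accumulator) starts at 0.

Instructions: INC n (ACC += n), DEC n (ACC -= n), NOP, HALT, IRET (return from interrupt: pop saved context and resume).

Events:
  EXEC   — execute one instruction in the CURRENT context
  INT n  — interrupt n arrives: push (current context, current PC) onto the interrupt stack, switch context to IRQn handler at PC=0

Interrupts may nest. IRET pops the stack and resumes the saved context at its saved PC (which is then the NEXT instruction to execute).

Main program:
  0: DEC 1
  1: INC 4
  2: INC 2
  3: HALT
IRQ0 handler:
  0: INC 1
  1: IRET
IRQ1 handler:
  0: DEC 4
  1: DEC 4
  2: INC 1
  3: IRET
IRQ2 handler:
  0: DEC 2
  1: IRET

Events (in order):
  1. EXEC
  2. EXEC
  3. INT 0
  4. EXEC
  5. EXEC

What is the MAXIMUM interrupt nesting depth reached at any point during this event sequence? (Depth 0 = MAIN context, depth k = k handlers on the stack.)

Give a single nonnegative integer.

Answer: 1

Derivation:
Event 1 (EXEC): [MAIN] PC=0: DEC 1 -> ACC=-1 [depth=0]
Event 2 (EXEC): [MAIN] PC=1: INC 4 -> ACC=3 [depth=0]
Event 3 (INT 0): INT 0 arrives: push (MAIN, PC=2), enter IRQ0 at PC=0 (depth now 1) [depth=1]
Event 4 (EXEC): [IRQ0] PC=0: INC 1 -> ACC=4 [depth=1]
Event 5 (EXEC): [IRQ0] PC=1: IRET -> resume MAIN at PC=2 (depth now 0) [depth=0]
Max depth observed: 1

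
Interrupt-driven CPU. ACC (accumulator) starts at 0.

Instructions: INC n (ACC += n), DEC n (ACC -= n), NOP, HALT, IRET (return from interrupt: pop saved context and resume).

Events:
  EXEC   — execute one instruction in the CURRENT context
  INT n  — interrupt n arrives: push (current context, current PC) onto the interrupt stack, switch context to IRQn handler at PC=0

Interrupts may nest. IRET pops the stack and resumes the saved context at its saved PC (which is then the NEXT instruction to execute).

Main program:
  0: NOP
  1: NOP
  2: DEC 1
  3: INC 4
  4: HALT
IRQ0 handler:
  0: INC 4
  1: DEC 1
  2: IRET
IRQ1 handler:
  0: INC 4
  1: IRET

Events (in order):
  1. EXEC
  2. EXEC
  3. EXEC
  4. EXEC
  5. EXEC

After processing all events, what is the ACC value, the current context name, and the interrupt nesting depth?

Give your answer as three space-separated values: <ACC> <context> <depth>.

Answer: 3 MAIN 0

Derivation:
Event 1 (EXEC): [MAIN] PC=0: NOP
Event 2 (EXEC): [MAIN] PC=1: NOP
Event 3 (EXEC): [MAIN] PC=2: DEC 1 -> ACC=-1
Event 4 (EXEC): [MAIN] PC=3: INC 4 -> ACC=3
Event 5 (EXEC): [MAIN] PC=4: HALT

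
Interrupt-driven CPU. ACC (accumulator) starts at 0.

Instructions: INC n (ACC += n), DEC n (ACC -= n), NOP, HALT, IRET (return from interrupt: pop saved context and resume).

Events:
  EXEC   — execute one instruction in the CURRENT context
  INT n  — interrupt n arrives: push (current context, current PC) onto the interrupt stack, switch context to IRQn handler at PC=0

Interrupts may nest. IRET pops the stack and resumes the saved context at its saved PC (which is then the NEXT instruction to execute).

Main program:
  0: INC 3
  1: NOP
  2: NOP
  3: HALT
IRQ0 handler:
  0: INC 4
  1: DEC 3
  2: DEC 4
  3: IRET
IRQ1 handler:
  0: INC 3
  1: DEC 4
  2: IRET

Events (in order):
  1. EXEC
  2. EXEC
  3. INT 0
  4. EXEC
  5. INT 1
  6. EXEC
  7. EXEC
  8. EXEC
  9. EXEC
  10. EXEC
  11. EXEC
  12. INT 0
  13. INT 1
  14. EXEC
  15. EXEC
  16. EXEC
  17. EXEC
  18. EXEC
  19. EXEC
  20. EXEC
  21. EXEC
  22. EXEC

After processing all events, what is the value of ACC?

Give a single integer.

Answer: -5

Derivation:
Event 1 (EXEC): [MAIN] PC=0: INC 3 -> ACC=3
Event 2 (EXEC): [MAIN] PC=1: NOP
Event 3 (INT 0): INT 0 arrives: push (MAIN, PC=2), enter IRQ0 at PC=0 (depth now 1)
Event 4 (EXEC): [IRQ0] PC=0: INC 4 -> ACC=7
Event 5 (INT 1): INT 1 arrives: push (IRQ0, PC=1), enter IRQ1 at PC=0 (depth now 2)
Event 6 (EXEC): [IRQ1] PC=0: INC 3 -> ACC=10
Event 7 (EXEC): [IRQ1] PC=1: DEC 4 -> ACC=6
Event 8 (EXEC): [IRQ1] PC=2: IRET -> resume IRQ0 at PC=1 (depth now 1)
Event 9 (EXEC): [IRQ0] PC=1: DEC 3 -> ACC=3
Event 10 (EXEC): [IRQ0] PC=2: DEC 4 -> ACC=-1
Event 11 (EXEC): [IRQ0] PC=3: IRET -> resume MAIN at PC=2 (depth now 0)
Event 12 (INT 0): INT 0 arrives: push (MAIN, PC=2), enter IRQ0 at PC=0 (depth now 1)
Event 13 (INT 1): INT 1 arrives: push (IRQ0, PC=0), enter IRQ1 at PC=0 (depth now 2)
Event 14 (EXEC): [IRQ1] PC=0: INC 3 -> ACC=2
Event 15 (EXEC): [IRQ1] PC=1: DEC 4 -> ACC=-2
Event 16 (EXEC): [IRQ1] PC=2: IRET -> resume IRQ0 at PC=0 (depth now 1)
Event 17 (EXEC): [IRQ0] PC=0: INC 4 -> ACC=2
Event 18 (EXEC): [IRQ0] PC=1: DEC 3 -> ACC=-1
Event 19 (EXEC): [IRQ0] PC=2: DEC 4 -> ACC=-5
Event 20 (EXEC): [IRQ0] PC=3: IRET -> resume MAIN at PC=2 (depth now 0)
Event 21 (EXEC): [MAIN] PC=2: NOP
Event 22 (EXEC): [MAIN] PC=3: HALT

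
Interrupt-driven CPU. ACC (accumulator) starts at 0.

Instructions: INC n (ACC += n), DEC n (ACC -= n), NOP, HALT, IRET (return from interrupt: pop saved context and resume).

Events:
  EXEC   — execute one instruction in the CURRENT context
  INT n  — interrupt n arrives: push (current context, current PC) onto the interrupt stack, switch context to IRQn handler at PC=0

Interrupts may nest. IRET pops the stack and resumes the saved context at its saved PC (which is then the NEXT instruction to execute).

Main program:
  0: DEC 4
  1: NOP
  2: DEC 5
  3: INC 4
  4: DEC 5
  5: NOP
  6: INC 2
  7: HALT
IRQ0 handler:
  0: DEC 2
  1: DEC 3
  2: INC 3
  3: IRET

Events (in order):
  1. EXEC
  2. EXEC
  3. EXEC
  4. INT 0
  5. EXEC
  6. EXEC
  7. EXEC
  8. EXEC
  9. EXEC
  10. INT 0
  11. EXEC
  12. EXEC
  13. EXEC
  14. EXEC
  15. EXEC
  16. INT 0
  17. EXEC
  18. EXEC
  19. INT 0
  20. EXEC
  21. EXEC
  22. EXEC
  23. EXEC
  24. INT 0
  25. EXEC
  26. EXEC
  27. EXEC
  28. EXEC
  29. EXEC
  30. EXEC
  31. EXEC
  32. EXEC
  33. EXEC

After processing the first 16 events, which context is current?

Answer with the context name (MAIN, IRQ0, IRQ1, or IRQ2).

Answer: IRQ0

Derivation:
Event 1 (EXEC): [MAIN] PC=0: DEC 4 -> ACC=-4
Event 2 (EXEC): [MAIN] PC=1: NOP
Event 3 (EXEC): [MAIN] PC=2: DEC 5 -> ACC=-9
Event 4 (INT 0): INT 0 arrives: push (MAIN, PC=3), enter IRQ0 at PC=0 (depth now 1)
Event 5 (EXEC): [IRQ0] PC=0: DEC 2 -> ACC=-11
Event 6 (EXEC): [IRQ0] PC=1: DEC 3 -> ACC=-14
Event 7 (EXEC): [IRQ0] PC=2: INC 3 -> ACC=-11
Event 8 (EXEC): [IRQ0] PC=3: IRET -> resume MAIN at PC=3 (depth now 0)
Event 9 (EXEC): [MAIN] PC=3: INC 4 -> ACC=-7
Event 10 (INT 0): INT 0 arrives: push (MAIN, PC=4), enter IRQ0 at PC=0 (depth now 1)
Event 11 (EXEC): [IRQ0] PC=0: DEC 2 -> ACC=-9
Event 12 (EXEC): [IRQ0] PC=1: DEC 3 -> ACC=-12
Event 13 (EXEC): [IRQ0] PC=2: INC 3 -> ACC=-9
Event 14 (EXEC): [IRQ0] PC=3: IRET -> resume MAIN at PC=4 (depth now 0)
Event 15 (EXEC): [MAIN] PC=4: DEC 5 -> ACC=-14
Event 16 (INT 0): INT 0 arrives: push (MAIN, PC=5), enter IRQ0 at PC=0 (depth now 1)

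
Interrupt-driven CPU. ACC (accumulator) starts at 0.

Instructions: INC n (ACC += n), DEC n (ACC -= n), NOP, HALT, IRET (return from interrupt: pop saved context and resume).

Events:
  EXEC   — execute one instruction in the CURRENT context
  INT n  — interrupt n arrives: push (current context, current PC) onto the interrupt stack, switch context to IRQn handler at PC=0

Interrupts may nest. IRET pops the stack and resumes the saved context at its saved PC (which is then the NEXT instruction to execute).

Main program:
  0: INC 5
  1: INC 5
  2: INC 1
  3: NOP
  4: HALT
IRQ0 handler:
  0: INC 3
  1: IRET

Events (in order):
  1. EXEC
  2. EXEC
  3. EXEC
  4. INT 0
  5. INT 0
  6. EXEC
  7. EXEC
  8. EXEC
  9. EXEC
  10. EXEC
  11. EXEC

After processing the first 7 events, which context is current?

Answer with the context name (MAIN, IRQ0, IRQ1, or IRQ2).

Event 1 (EXEC): [MAIN] PC=0: INC 5 -> ACC=5
Event 2 (EXEC): [MAIN] PC=1: INC 5 -> ACC=10
Event 3 (EXEC): [MAIN] PC=2: INC 1 -> ACC=11
Event 4 (INT 0): INT 0 arrives: push (MAIN, PC=3), enter IRQ0 at PC=0 (depth now 1)
Event 5 (INT 0): INT 0 arrives: push (IRQ0, PC=0), enter IRQ0 at PC=0 (depth now 2)
Event 6 (EXEC): [IRQ0] PC=0: INC 3 -> ACC=14
Event 7 (EXEC): [IRQ0] PC=1: IRET -> resume IRQ0 at PC=0 (depth now 1)

Answer: IRQ0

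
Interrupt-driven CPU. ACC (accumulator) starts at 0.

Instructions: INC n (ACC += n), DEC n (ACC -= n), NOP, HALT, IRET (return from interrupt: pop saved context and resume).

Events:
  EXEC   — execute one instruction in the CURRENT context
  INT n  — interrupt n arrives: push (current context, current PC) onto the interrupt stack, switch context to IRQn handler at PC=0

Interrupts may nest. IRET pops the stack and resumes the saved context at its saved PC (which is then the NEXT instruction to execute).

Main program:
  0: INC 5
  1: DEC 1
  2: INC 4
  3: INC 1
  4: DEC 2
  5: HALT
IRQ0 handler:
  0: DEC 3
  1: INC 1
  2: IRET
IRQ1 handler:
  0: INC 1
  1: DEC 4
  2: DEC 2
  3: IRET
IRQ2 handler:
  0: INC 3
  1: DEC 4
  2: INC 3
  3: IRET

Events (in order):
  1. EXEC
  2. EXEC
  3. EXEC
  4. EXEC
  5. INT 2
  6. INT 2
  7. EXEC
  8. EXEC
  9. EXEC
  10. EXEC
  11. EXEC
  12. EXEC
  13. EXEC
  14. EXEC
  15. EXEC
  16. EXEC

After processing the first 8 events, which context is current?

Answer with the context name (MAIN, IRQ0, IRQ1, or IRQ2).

Answer: IRQ2

Derivation:
Event 1 (EXEC): [MAIN] PC=0: INC 5 -> ACC=5
Event 2 (EXEC): [MAIN] PC=1: DEC 1 -> ACC=4
Event 3 (EXEC): [MAIN] PC=2: INC 4 -> ACC=8
Event 4 (EXEC): [MAIN] PC=3: INC 1 -> ACC=9
Event 5 (INT 2): INT 2 arrives: push (MAIN, PC=4), enter IRQ2 at PC=0 (depth now 1)
Event 6 (INT 2): INT 2 arrives: push (IRQ2, PC=0), enter IRQ2 at PC=0 (depth now 2)
Event 7 (EXEC): [IRQ2] PC=0: INC 3 -> ACC=12
Event 8 (EXEC): [IRQ2] PC=1: DEC 4 -> ACC=8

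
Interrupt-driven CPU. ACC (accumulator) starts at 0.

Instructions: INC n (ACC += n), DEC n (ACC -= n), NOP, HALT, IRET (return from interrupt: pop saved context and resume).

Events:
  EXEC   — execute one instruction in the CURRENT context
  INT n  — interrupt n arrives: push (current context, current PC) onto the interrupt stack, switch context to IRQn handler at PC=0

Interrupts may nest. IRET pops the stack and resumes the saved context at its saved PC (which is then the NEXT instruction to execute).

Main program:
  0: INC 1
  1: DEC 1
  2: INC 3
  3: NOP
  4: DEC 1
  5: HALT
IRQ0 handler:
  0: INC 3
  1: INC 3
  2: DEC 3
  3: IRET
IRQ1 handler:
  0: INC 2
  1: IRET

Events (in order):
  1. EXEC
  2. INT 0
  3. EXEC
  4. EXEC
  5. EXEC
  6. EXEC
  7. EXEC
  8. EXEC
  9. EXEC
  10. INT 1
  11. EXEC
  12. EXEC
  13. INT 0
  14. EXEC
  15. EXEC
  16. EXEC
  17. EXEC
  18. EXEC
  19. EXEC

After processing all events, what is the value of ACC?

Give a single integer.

Answer: 10

Derivation:
Event 1 (EXEC): [MAIN] PC=0: INC 1 -> ACC=1
Event 2 (INT 0): INT 0 arrives: push (MAIN, PC=1), enter IRQ0 at PC=0 (depth now 1)
Event 3 (EXEC): [IRQ0] PC=0: INC 3 -> ACC=4
Event 4 (EXEC): [IRQ0] PC=1: INC 3 -> ACC=7
Event 5 (EXEC): [IRQ0] PC=2: DEC 3 -> ACC=4
Event 6 (EXEC): [IRQ0] PC=3: IRET -> resume MAIN at PC=1 (depth now 0)
Event 7 (EXEC): [MAIN] PC=1: DEC 1 -> ACC=3
Event 8 (EXEC): [MAIN] PC=2: INC 3 -> ACC=6
Event 9 (EXEC): [MAIN] PC=3: NOP
Event 10 (INT 1): INT 1 arrives: push (MAIN, PC=4), enter IRQ1 at PC=0 (depth now 1)
Event 11 (EXEC): [IRQ1] PC=0: INC 2 -> ACC=8
Event 12 (EXEC): [IRQ1] PC=1: IRET -> resume MAIN at PC=4 (depth now 0)
Event 13 (INT 0): INT 0 arrives: push (MAIN, PC=4), enter IRQ0 at PC=0 (depth now 1)
Event 14 (EXEC): [IRQ0] PC=0: INC 3 -> ACC=11
Event 15 (EXEC): [IRQ0] PC=1: INC 3 -> ACC=14
Event 16 (EXEC): [IRQ0] PC=2: DEC 3 -> ACC=11
Event 17 (EXEC): [IRQ0] PC=3: IRET -> resume MAIN at PC=4 (depth now 0)
Event 18 (EXEC): [MAIN] PC=4: DEC 1 -> ACC=10
Event 19 (EXEC): [MAIN] PC=5: HALT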